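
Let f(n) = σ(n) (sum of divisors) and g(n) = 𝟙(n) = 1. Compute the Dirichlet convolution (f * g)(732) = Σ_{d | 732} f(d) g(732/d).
(σ * 𝟙)(732) = 3465

Divisors of 732: [1, 2, 3, 4, 6, 12, 61, 122, 183, 244, 366, 732]. For each d | 732:
  d = 1: σ(1) · 𝟙(732/1) = 1 · 1 = 1
  d = 2: σ(2) · 𝟙(732/2) = 3 · 1 = 3
  d = 3: σ(3) · 𝟙(732/3) = 4 · 1 = 4
  d = 4: σ(4) · 𝟙(732/4) = 7 · 1 = 7
  d = 6: σ(6) · 𝟙(732/6) = 12 · 1 = 12
  d = 12: σ(12) · 𝟙(732/12) = 28 · 1 = 28
  d = 61: σ(61) · 𝟙(732/61) = 62 · 1 = 62
  d = 122: σ(122) · 𝟙(732/122) = 186 · 1 = 186
  d = 183: σ(183) · 𝟙(732/183) = 248 · 1 = 248
  d = 244: σ(244) · 𝟙(732/244) = 434 · 1 = 434
  d = 366: σ(366) · 𝟙(732/366) = 744 · 1 = 744
  d = 732: σ(732) · 𝟙(732/732) = 1736 · 1 = 1736
Summing: (σ * 𝟙)(732) = 1 + 3 + 4 + 7 + 12 + 28 + 62 + 186 + 248 + 434 + 744 + 1736 = 3465.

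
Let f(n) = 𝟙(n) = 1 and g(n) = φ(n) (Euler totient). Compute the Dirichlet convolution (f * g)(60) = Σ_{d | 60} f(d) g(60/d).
(𝟙 * φ)(60) = 60

Divisors of 60: [1, 2, 3, 4, 5, 6, 10, 12, 15, 20, 30, 60]. For each d | 60:
  d = 1: 𝟙(1) · φ(60/1) = 1 · 16 = 16
  d = 2: 𝟙(2) · φ(60/2) = 1 · 8 = 8
  d = 3: 𝟙(3) · φ(60/3) = 1 · 8 = 8
  d = 4: 𝟙(4) · φ(60/4) = 1 · 8 = 8
  d = 5: 𝟙(5) · φ(60/5) = 1 · 4 = 4
  d = 6: 𝟙(6) · φ(60/6) = 1 · 4 = 4
  d = 10: 𝟙(10) · φ(60/10) = 1 · 2 = 2
  d = 12: 𝟙(12) · φ(60/12) = 1 · 4 = 4
  d = 15: 𝟙(15) · φ(60/15) = 1 · 2 = 2
  d = 20: 𝟙(20) · φ(60/20) = 1 · 2 = 2
  d = 30: 𝟙(30) · φ(60/30) = 1 · 1 = 1
  d = 60: 𝟙(60) · φ(60/60) = 1 · 1 = 1
Summing: (𝟙 * φ)(60) = 16 + 8 + 8 + 8 + 4 + 4 + 2 + 4 + 2 + 2 + 1 + 1 = 60.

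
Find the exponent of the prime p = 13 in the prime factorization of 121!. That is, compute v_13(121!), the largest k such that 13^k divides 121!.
v_13(121!) = 9

Legendre's formula: v_p(n!) = Σ_{k ≥ 1} ⌊n / p^k⌋. For p = 13, n = 121, the terms are:
  ⌊121/13^1⌋ = ⌊121/13⌋ = 9
(the next term ⌊121/13^2⌋ = 0, terminating the sum). Summing: v_13(121!) = 9 = 9.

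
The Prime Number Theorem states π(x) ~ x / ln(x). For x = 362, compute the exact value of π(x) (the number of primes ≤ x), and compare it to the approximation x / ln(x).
π(362) = 72;  x/ln(x) ≈ 61.44;  relative error ≈ 14.66%.

Directly count primes up to 362: π(362) = 72. The PNT approximation gives 362/ln(362) ≈ 362/5.89164 ≈ 61.44. Relative error (π(x) − x/ln(x)) / π(x) ≈ 14.66%; the approximation is known to undercount slightly (Li(x) is a better estimate).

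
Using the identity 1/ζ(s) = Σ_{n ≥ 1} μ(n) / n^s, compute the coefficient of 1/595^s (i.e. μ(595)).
μ(595) = -1

Factor n = 595 = 5 · 7 · 17. μ(n) = 0 if any exponent ≥ 2 (not squarefree); otherwise μ(n) = (−1)^{ω(n)} where ω(n) is the number of distinct prime factors. Applying: μ(595) = -1.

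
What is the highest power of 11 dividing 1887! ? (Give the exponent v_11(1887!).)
v_11(1887!) = 187

Legendre's formula: v_p(n!) = Σ_{k ≥ 1} ⌊n / p^k⌋. For p = 11, n = 1887, the terms are:
  ⌊1887/11^1⌋ = ⌊1887/11⌋ = 171
  ⌊1887/11^2⌋ = ⌊1887/121⌋ = 15
  ⌊1887/11^3⌋ = ⌊1887/1331⌋ = 1
(the next term ⌊1887/11^4⌋ = 0, terminating the sum). Summing: v_11(1887!) = 171 + 15 + 1 = 187.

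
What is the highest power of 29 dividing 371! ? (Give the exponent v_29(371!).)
v_29(371!) = 12

Legendre's formula: v_p(n!) = Σ_{k ≥ 1} ⌊n / p^k⌋. For p = 29, n = 371, the terms are:
  ⌊371/29^1⌋ = ⌊371/29⌋ = 12
(the next term ⌊371/29^2⌋ = 0, terminating the sum). Summing: v_29(371!) = 12 = 12.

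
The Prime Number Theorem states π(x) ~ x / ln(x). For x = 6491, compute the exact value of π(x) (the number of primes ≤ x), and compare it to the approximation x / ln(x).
π(6491) = 842;  x/ln(x) ≈ 739.45;  relative error ≈ 12.18%.

Directly count primes up to 6491: π(6491) = 842. The PNT approximation gives 6491/ln(6491) ≈ 6491/8.77817 ≈ 739.45. Relative error (π(x) − x/ln(x)) / π(x) ≈ 12.18%; the approximation is known to undercount slightly (Li(x) is a better estimate).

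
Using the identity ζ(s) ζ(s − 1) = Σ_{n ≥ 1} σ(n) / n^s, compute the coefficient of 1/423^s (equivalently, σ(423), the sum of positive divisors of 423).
σ(423) = 624

In the product (Σ m^0/m^s)(Σ k / k^s) = Σ (Σ_{d | n} d) / n^s, the coefficient of 1/n^s is σ(n) = Σ_{d | n} d. For n = 423, divisors are [1, 3, 9, 47, 141, 423]; summing: σ(423) = 624.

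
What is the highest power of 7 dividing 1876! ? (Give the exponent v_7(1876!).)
v_7(1876!) = 311

Legendre's formula: v_p(n!) = Σ_{k ≥ 1} ⌊n / p^k⌋. For p = 7, n = 1876, the terms are:
  ⌊1876/7^1⌋ = ⌊1876/7⌋ = 268
  ⌊1876/7^2⌋ = ⌊1876/49⌋ = 38
  ⌊1876/7^3⌋ = ⌊1876/343⌋ = 5
(the next term ⌊1876/7^4⌋ = 0, terminating the sum). Summing: v_7(1876!) = 268 + 38 + 5 = 311.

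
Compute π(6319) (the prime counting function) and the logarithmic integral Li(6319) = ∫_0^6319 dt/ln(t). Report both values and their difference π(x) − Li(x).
π(6319) = 822;  Li(6319) ≈ 836.97;  π(x) − Li(x) ≈ -14.97.

Direct count of primes ≤ 6319 gives π(6319) = 822. Numerical evaluation of the logarithmic integral gives Li(6319) ≈ 836.97. The difference π(x) − Li(x) ≈ -14.97 is typically negative for small/moderate x (Li(x) overestimates), though Littlewood's theorem shows this sign changes infinitely often.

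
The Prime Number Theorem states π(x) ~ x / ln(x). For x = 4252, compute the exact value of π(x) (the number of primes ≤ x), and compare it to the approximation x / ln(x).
π(4252) = 582;  x/ln(x) ≈ 508.91;  relative error ≈ 12.56%.

Directly count primes up to 4252: π(4252) = 582. The PNT approximation gives 4252/ln(4252) ≈ 4252/8.35514 ≈ 508.91. Relative error (π(x) − x/ln(x)) / π(x) ≈ 12.56%; the approximation is known to undercount slightly (Li(x) is a better estimate).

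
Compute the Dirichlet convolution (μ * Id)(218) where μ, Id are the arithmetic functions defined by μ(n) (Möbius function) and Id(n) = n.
(μ * Id)(218) = 108

Divisors of 218: [1, 2, 109, 218]. For each d | 218:
  d = 1: μ(1) · Id(218/1) = 1 · 218 = 218
  d = 2: μ(2) · Id(218/2) = -1 · 109 = -109
  d = 109: μ(109) · Id(218/109) = -1 · 2 = -2
  d = 218: μ(218) · Id(218/218) = 1 · 1 = 1
Summing: (μ * Id)(218) = 218 + -109 + -2 + 1 = 108.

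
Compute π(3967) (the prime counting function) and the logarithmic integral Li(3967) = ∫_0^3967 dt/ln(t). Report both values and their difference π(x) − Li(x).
π(3967) = 549;  Li(3967) ≈ 561.38;  π(x) − Li(x) ≈ -12.38.

Direct count of primes ≤ 3967 gives π(3967) = 549. Numerical evaluation of the logarithmic integral gives Li(3967) ≈ 561.38. The difference π(x) − Li(x) ≈ -12.38 is typically negative for small/moderate x (Li(x) overestimates), though Littlewood's theorem shows this sign changes infinitely often.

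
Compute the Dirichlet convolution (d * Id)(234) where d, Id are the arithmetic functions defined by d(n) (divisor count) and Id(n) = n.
(d * Id)(234) = 1080

Divisors of 234: [1, 2, 3, 6, 9, 13, 18, 26, 39, 78, 117, 234]. For each d | 234:
  d = 1: d(1) · Id(234/1) = 1 · 234 = 234
  d = 2: d(2) · Id(234/2) = 2 · 117 = 234
  d = 3: d(3) · Id(234/3) = 2 · 78 = 156
  d = 6: d(6) · Id(234/6) = 4 · 39 = 156
  d = 9: d(9) · Id(234/9) = 3 · 26 = 78
  d = 13: d(13) · Id(234/13) = 2 · 18 = 36
  d = 18: d(18) · Id(234/18) = 6 · 13 = 78
  d = 26: d(26) · Id(234/26) = 4 · 9 = 36
  d = 39: d(39) · Id(234/39) = 4 · 6 = 24
  d = 78: d(78) · Id(234/78) = 8 · 3 = 24
  d = 117: d(117) · Id(234/117) = 6 · 2 = 12
  d = 234: d(234) · Id(234/234) = 12 · 1 = 12
Summing: (d * Id)(234) = 234 + 234 + 156 + 156 + 78 + 36 + 78 + 36 + 24 + 24 + 12 + 12 = 1080.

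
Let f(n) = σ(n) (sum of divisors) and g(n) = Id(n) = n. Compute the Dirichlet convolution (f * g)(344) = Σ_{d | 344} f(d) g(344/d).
(σ * Id)(344) = 4263

Divisors of 344: [1, 2, 4, 8, 43, 86, 172, 344]. For each d | 344:
  d = 1: σ(1) · Id(344/1) = 1 · 344 = 344
  d = 2: σ(2) · Id(344/2) = 3 · 172 = 516
  d = 4: σ(4) · Id(344/4) = 7 · 86 = 602
  d = 8: σ(8) · Id(344/8) = 15 · 43 = 645
  d = 43: σ(43) · Id(344/43) = 44 · 8 = 352
  d = 86: σ(86) · Id(344/86) = 132 · 4 = 528
  d = 172: σ(172) · Id(344/172) = 308 · 2 = 616
  d = 344: σ(344) · Id(344/344) = 660 · 1 = 660
Summing: (σ * Id)(344) = 344 + 516 + 602 + 645 + 352 + 528 + 616 + 660 = 4263.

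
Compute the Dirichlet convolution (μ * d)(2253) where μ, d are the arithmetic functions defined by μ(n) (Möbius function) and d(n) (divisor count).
(μ * d)(2253) = 1

Divisors of 2253: [1, 3, 751, 2253]. For each d | 2253:
  d = 1: μ(1) · d(2253/1) = 1 · 4 = 4
  d = 3: μ(3) · d(2253/3) = -1 · 2 = -2
  d = 751: μ(751) · d(2253/751) = -1 · 2 = -2
  d = 2253: μ(2253) · d(2253/2253) = 1 · 1 = 1
Summing: (μ * d)(2253) = 4 + -2 + -2 + 1 = 1.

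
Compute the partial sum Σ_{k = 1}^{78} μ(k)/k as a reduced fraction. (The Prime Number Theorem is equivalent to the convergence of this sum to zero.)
Σ μ(k)/k = -34226814962907926308826941/2715312039949934943374754898

Values of μ(k) for 1 ≤ k ≤ 78: μ(1) = 1, μ(2) = -1, μ(3) = -1, μ(5) = -1, μ(6) = 1, μ(7) = -1, μ(10) = 1, μ(11) = -1, μ(13) = -1, μ(14) = 1, μ(15) = 1, μ(17) = -1, μ(19) = -1, μ(21) = 1, μ(22) = 1, μ(23) = -1, μ(26) = 1, μ(29) = -1, μ(30) = -1, μ(31) = -1, μ(33) = 1, μ(34) = 1, μ(35) = 1, μ(37) = -1, μ(38) = 1, μ(39) = 1, μ(41) = -1, μ(42) = -1, μ(43) = -1, μ(46) = 1, μ(47) = -1, μ(51) = 1, μ(53) = -1, μ(55) = 1, μ(57) = 1, μ(58) = 1, μ(59) = -1, μ(61) = -1, μ(62) = 1, μ(65) = 1, μ(66) = -1, μ(67) = -1, μ(69) = 1, μ(70) = -1, μ(71) = -1, μ(73) = -1, μ(74) = 1, μ(77) = 1, μ(78) = -1, with μ = 0 on non-squarefree integers. Summing μ(k)/k for k where μ(k) ≠ 0 gives -34226814962907926308826941/2715312039949934943374754898 ≈ -0.0126. (PNT ⟺ this sum → 0 as n → ∞.)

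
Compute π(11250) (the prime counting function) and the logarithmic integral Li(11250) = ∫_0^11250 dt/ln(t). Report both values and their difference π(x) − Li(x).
π(11250) = 1359;  Li(11250) ≈ 1380.98;  π(x) − Li(x) ≈ -21.98.

Direct count of primes ≤ 11250 gives π(11250) = 1359. Numerical evaluation of the logarithmic integral gives Li(11250) ≈ 1380.98. The difference π(x) − Li(x) ≈ -21.98 is typically negative for small/moderate x (Li(x) overestimates), though Littlewood's theorem shows this sign changes infinitely often.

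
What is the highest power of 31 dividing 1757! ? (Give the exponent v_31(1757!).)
v_31(1757!) = 57

Legendre's formula: v_p(n!) = Σ_{k ≥ 1} ⌊n / p^k⌋. For p = 31, n = 1757, the terms are:
  ⌊1757/31^1⌋ = ⌊1757/31⌋ = 56
  ⌊1757/31^2⌋ = ⌊1757/961⌋ = 1
(the next term ⌊1757/31^3⌋ = 0, terminating the sum). Summing: v_31(1757!) = 56 + 1 = 57.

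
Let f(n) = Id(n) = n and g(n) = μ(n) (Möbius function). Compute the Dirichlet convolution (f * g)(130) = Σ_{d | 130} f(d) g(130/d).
(Id * μ)(130) = 48

Divisors of 130: [1, 2, 5, 10, 13, 26, 65, 130]. For each d | 130:
  d = 1: Id(1) · μ(130/1) = 1 · -1 = -1
  d = 2: Id(2) · μ(130/2) = 2 · 1 = 2
  d = 5: Id(5) · μ(130/5) = 5 · 1 = 5
  d = 10: Id(10) · μ(130/10) = 10 · -1 = -10
  d = 13: Id(13) · μ(130/13) = 13 · 1 = 13
  d = 26: Id(26) · μ(130/26) = 26 · -1 = -26
  d = 65: Id(65) · μ(130/65) = 65 · -1 = -65
  d = 130: Id(130) · μ(130/130) = 130 · 1 = 130
Summing: (Id * μ)(130) = -1 + 2 + 5 + -10 + 13 + -26 + -65 + 130 = 48.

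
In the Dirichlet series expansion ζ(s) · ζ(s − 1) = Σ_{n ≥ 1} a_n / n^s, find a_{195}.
σ(195) = 336

In the product (Σ m^0/m^s)(Σ k / k^s) = Σ (Σ_{d | n} d) / n^s, the coefficient of 1/n^s is σ(n) = Σ_{d | n} d. For n = 195, divisors are [1, 3, 5, 13, 15, 39, 65, 195]; summing: σ(195) = 336.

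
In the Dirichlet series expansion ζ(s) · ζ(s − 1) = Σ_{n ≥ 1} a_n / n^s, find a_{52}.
σ(52) = 98

In the product (Σ m^0/m^s)(Σ k / k^s) = Σ (Σ_{d | n} d) / n^s, the coefficient of 1/n^s is σ(n) = Σ_{d | n} d. For n = 52, divisors are [1, 2, 4, 13, 26, 52]; summing: σ(52) = 98.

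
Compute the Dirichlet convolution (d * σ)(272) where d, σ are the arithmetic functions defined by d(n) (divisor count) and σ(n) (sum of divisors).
(d * σ)(272) = 1980

Divisors of 272: [1, 2, 4, 8, 16, 17, 34, 68, 136, 272]. For each d | 272:
  d = 1: d(1) · σ(272/1) = 1 · 558 = 558
  d = 2: d(2) · σ(272/2) = 2 · 270 = 540
  d = 4: d(4) · σ(272/4) = 3 · 126 = 378
  d = 8: d(8) · σ(272/8) = 4 · 54 = 216
  d = 16: d(16) · σ(272/16) = 5 · 18 = 90
  d = 17: d(17) · σ(272/17) = 2 · 31 = 62
  d = 34: d(34) · σ(272/34) = 4 · 15 = 60
  d = 68: d(68) · σ(272/68) = 6 · 7 = 42
  d = 136: d(136) · σ(272/136) = 8 · 3 = 24
  d = 272: d(272) · σ(272/272) = 10 · 1 = 10
Summing: (d * σ)(272) = 558 + 540 + 378 + 216 + 90 + 62 + 60 + 42 + 24 + 10 = 1980.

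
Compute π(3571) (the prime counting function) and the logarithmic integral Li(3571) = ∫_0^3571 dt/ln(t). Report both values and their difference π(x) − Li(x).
π(3571) = 500;  Li(3571) ≈ 513.29;  π(x) − Li(x) ≈ -13.29.

Direct count of primes ≤ 3571 gives π(3571) = 500. Numerical evaluation of the logarithmic integral gives Li(3571) ≈ 513.29. The difference π(x) − Li(x) ≈ -13.29 is typically negative for small/moderate x (Li(x) overestimates), though Littlewood's theorem shows this sign changes infinitely often.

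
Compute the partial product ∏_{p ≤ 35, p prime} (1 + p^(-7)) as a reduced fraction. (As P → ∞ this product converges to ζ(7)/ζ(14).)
∏ = 45636384576315690080929715569674882079693135504462522074208731086848/45261280733327250662945753058202857554009606630517518569698816246875

The primes p ≤ 35 are [2, 3, 5, 7, 11, 13, 17, 19, 23, 29, 31]. For each, (1 + 1/p^7) = (p^7 + 1)/p^7. Multiplying these fractions over p ∈ [2, 3, 5, 7, 11, 13, 17, 19, 23, 29, 31] gives 45636384576315690080929715569674882079693135504462522074208731086848/45261280733327250662945753058202857554009606630517518569698816246875. (In the limit P → ∞ this tends to ζ(7)/ζ(14).)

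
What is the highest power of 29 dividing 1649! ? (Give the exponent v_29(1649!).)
v_29(1649!) = 57

Legendre's formula: v_p(n!) = Σ_{k ≥ 1} ⌊n / p^k⌋. For p = 29, n = 1649, the terms are:
  ⌊1649/29^1⌋ = ⌊1649/29⌋ = 56
  ⌊1649/29^2⌋ = ⌊1649/841⌋ = 1
(the next term ⌊1649/29^3⌋ = 0, terminating the sum). Summing: v_29(1649!) = 56 + 1 = 57.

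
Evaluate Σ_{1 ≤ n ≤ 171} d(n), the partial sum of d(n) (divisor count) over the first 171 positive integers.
Σ_{n ≤ 171} d(n) = 911

Compute d(n) for each 1 ≤ n ≤ 171: d(1) = 1, d(2) = 2, d(3) = 2, d(4) = 3, d(5) = 2, d(6) = 4, d(7) = 2, d(8) = 4, d(9) = 3, d(10) = 4, d(11) = 2, d(12) = 6, d(13) = 2, d(14) = 4, d(15) = 4, d(16) = 5, d(17) = 2, d(18) = 6, d(19) = 2, d(20) = 6, d(21) = 4, d(22) = 4, d(23) = 2, d(24) = 8, d(25) = 3, d(26) = 4, d(27) = 4, d(28) = 6, d(29) = 2, d(30) = 8, d(31) = 2, d(32) = 6, d(33) = 4, d(34) = 4, d(35) = 4, d(36) = 9, d(37) = 2, d(38) = 4, d(39) = 4, d(40) = 8, d(41) = 2, d(42) = 8, d(43) = 2, d(44) = 6, d(45) = 6, d(46) = 4, d(47) = 2, d(48) = 10, d(49) = 3, d(50) = 6, d(51) = 4, d(52) = 6, d(53) = 2, d(54) = 8, d(55) = 4, d(56) = 8, d(57) = 4, d(58) = 4, d(59) = 2, d(60) = 12, d(61) = 2, d(62) = 4, d(63) = 6, d(64) = 7, d(65) = 4, d(66) = 8, d(67) = 2, d(68) = 6, d(69) = 4, d(70) = 8, d(71) = 2, d(72) = 12, d(73) = 2, d(74) = 4, d(75) = 6, d(76) = 6, d(77) = 4, d(78) = 8, d(79) = 2, d(80) = 10, d(81) = 5, d(82) = 4, d(83) = 2, d(84) = 12, d(85) = 4, d(86) = 4, d(87) = 4, d(88) = 8, d(89) = 2, d(90) = 12, d(91) = 4, d(92) = 6, d(93) = 4, d(94) = 4, d(95) = 4, d(96) = 12, d(97) = 2, d(98) = 6, d(99) = 6, d(100) = 9, d(101) = 2, d(102) = 8, d(103) = 2, d(104) = 8, d(105) = 8, d(106) = 4, d(107) = 2, d(108) = 12, d(109) = 2, d(110) = 8, d(111) = 4, d(112) = 10, d(113) = 2, d(114) = 8, d(115) = 4, d(116) = 6, d(117) = 6, d(118) = 4, d(119) = 4, d(120) = 16, d(121) = 3, d(122) = 4, d(123) = 4, d(124) = 6, d(125) = 4, d(126) = 12, d(127) = 2, d(128) = 8, d(129) = 4, d(130) = 8, d(131) = 2, d(132) = 12, d(133) = 4, d(134) = 4, d(135) = 8, d(136) = 8, d(137) = 2, d(138) = 8, d(139) = 2, d(140) = 12, d(141) = 4, d(142) = 4, d(143) = 4, d(144) = 15, d(145) = 4, d(146) = 4, d(147) = 6, d(148) = 6, d(149) = 2, d(150) = 12, d(151) = 2, d(152) = 8, d(153) = 6, d(154) = 8, d(155) = 4, d(156) = 12, d(157) = 2, d(158) = 4, d(159) = 4, d(160) = 12, d(161) = 4, d(162) = 10, d(163) = 2, d(164) = 6, d(165) = 8, d(166) = 4, d(167) = 2, d(168) = 16, d(169) = 3, d(170) = 8, d(171) = 6. Summing all 171 values: 911. (Dirichlet's divisor formula: Σ_{n ≤ x} d(n) = x ln(x) + (2γ − 1) x + O(√x). For x = 171, the asymptotic estimate is ≈ 905.63.)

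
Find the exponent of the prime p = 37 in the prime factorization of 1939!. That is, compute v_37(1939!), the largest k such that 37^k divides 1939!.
v_37(1939!) = 53

Legendre's formula: v_p(n!) = Σ_{k ≥ 1} ⌊n / p^k⌋. For p = 37, n = 1939, the terms are:
  ⌊1939/37^1⌋ = ⌊1939/37⌋ = 52
  ⌊1939/37^2⌋ = ⌊1939/1369⌋ = 1
(the next term ⌊1939/37^3⌋ = 0, terminating the sum). Summing: v_37(1939!) = 52 + 1 = 53.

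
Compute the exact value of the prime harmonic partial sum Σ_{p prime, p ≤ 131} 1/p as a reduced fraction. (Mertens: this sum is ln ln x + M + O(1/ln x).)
Σ 1/p = 980956909242278731029785409368357903506317057050081/525896479052627740771371797072411912900610967452630

π(131) = 32, so the primes ≤ 131 are [2, 3, 5, 7, 11, 13, 17, 19, 23, 29, 31, 37, 41, 43, 47, 53, 59, 61, 67, 71, 73, 79, 83, 89, 97, 101, 103, 107, 109, 113, 127, 131]. Summing 1/p over these primes: 980956909242278731029785409368357903506317057050081/525896479052627740771371797072411912900610967452630 ≈ 1.8653. Mertens estimate ln ln(131) + 0.2615 ≈ 1.8457.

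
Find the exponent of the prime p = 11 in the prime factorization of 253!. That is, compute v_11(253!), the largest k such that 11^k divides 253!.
v_11(253!) = 25

Legendre's formula: v_p(n!) = Σ_{k ≥ 1} ⌊n / p^k⌋. For p = 11, n = 253, the terms are:
  ⌊253/11^1⌋ = ⌊253/11⌋ = 23
  ⌊253/11^2⌋ = ⌊253/121⌋ = 2
(the next term ⌊253/11^3⌋ = 0, terminating the sum). Summing: v_11(253!) = 23 + 2 = 25.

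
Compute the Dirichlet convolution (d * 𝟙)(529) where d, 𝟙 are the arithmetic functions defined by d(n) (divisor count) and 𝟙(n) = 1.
(d * 𝟙)(529) = 6

Divisors of 529: [1, 23, 529]. For each d | 529:
  d = 1: d(1) · 𝟙(529/1) = 1 · 1 = 1
  d = 23: d(23) · 𝟙(529/23) = 2 · 1 = 2
  d = 529: d(529) · 𝟙(529/529) = 3 · 1 = 3
Summing: (d * 𝟙)(529) = 1 + 2 + 3 = 6.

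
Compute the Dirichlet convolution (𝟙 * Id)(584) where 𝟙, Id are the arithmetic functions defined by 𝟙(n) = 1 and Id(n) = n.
(𝟙 * Id)(584) = 1110

Divisors of 584: [1, 2, 4, 8, 73, 146, 292, 584]. For each d | 584:
  d = 1: 𝟙(1) · Id(584/1) = 1 · 584 = 584
  d = 2: 𝟙(2) · Id(584/2) = 1 · 292 = 292
  d = 4: 𝟙(4) · Id(584/4) = 1 · 146 = 146
  d = 8: 𝟙(8) · Id(584/8) = 1 · 73 = 73
  d = 73: 𝟙(73) · Id(584/73) = 1 · 8 = 8
  d = 146: 𝟙(146) · Id(584/146) = 1 · 4 = 4
  d = 292: 𝟙(292) · Id(584/292) = 1 · 2 = 2
  d = 584: 𝟙(584) · Id(584/584) = 1 · 1 = 1
Summing: (𝟙 * Id)(584) = 584 + 292 + 146 + 73 + 8 + 4 + 2 + 1 = 1110.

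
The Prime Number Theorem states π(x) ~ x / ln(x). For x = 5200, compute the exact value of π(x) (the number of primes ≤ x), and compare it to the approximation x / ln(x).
π(5200) = 692;  x/ln(x) ≈ 607.73;  relative error ≈ 12.18%.

Directly count primes up to 5200: π(5200) = 692. The PNT approximation gives 5200/ln(5200) ≈ 5200/8.55641 ≈ 607.73. Relative error (π(x) − x/ln(x)) / π(x) ≈ 12.18%; the approximation is known to undercount slightly (Li(x) is a better estimate).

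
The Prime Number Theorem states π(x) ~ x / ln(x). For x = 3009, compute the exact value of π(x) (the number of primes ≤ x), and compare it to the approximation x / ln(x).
π(3009) = 431;  x/ln(x) ≈ 375.69;  relative error ≈ 12.83%.

Directly count primes up to 3009: π(3009) = 431. The PNT approximation gives 3009/ln(3009) ≈ 3009/8.00936 ≈ 375.69. Relative error (π(x) − x/ln(x)) / π(x) ≈ 12.83%; the approximation is known to undercount slightly (Li(x) is a better estimate).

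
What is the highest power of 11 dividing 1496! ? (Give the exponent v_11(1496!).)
v_11(1496!) = 149

Legendre's formula: v_p(n!) = Σ_{k ≥ 1} ⌊n / p^k⌋. For p = 11, n = 1496, the terms are:
  ⌊1496/11^1⌋ = ⌊1496/11⌋ = 136
  ⌊1496/11^2⌋ = ⌊1496/121⌋ = 12
  ⌊1496/11^3⌋ = ⌊1496/1331⌋ = 1
(the next term ⌊1496/11^4⌋ = 0, terminating the sum). Summing: v_11(1496!) = 136 + 12 + 1 = 149.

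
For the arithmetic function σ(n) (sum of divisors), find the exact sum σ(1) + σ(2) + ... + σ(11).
Σ_{n ≤ 11} σ(n) = 99

Compute σ(n) for each 1 ≤ n ≤ 11: σ(1) = 1, σ(2) = 3, σ(3) = 4, σ(4) = 7, σ(5) = 6, σ(6) = 12, σ(7) = 8, σ(8) = 15, σ(9) = 13, σ(10) = 18, σ(11) = 12. Summing all 11 values: 99. (Average order: Σ_{n ≤ x} σ(n) ~ (π²/12) x². For x = 11, (π²/12)·11² ≈ 99.52.)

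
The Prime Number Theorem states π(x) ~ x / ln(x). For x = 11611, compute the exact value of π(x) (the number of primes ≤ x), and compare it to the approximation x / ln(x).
π(11611) = 1396;  x/ln(x) ≈ 1240.53;  relative error ≈ 11.14%.

Directly count primes up to 11611: π(11611) = 1396. The PNT approximation gives 11611/ln(11611) ≈ 11611/9.35971 ≈ 1240.53. Relative error (π(x) − x/ln(x)) / π(x) ≈ 11.14%; the approximation is known to undercount slightly (Li(x) is a better estimate).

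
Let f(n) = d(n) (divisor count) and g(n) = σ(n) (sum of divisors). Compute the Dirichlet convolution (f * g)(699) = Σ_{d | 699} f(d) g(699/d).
(d * σ)(699) = 1416

Divisors of 699: [1, 3, 233, 699]. For each d | 699:
  d = 1: d(1) · σ(699/1) = 1 · 936 = 936
  d = 3: d(3) · σ(699/3) = 2 · 234 = 468
  d = 233: d(233) · σ(699/233) = 2 · 4 = 8
  d = 699: d(699) · σ(699/699) = 4 · 1 = 4
Summing: (d * σ)(699) = 936 + 468 + 8 + 4 = 1416.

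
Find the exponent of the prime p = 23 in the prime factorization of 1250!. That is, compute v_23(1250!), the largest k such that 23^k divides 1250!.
v_23(1250!) = 56

Legendre's formula: v_p(n!) = Σ_{k ≥ 1} ⌊n / p^k⌋. For p = 23, n = 1250, the terms are:
  ⌊1250/23^1⌋ = ⌊1250/23⌋ = 54
  ⌊1250/23^2⌋ = ⌊1250/529⌋ = 2
(the next term ⌊1250/23^3⌋ = 0, terminating the sum). Summing: v_23(1250!) = 54 + 2 = 56.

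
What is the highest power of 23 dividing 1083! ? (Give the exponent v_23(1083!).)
v_23(1083!) = 49

Legendre's formula: v_p(n!) = Σ_{k ≥ 1} ⌊n / p^k⌋. For p = 23, n = 1083, the terms are:
  ⌊1083/23^1⌋ = ⌊1083/23⌋ = 47
  ⌊1083/23^2⌋ = ⌊1083/529⌋ = 2
(the next term ⌊1083/23^3⌋ = 0, terminating the sum). Summing: v_23(1083!) = 47 + 2 = 49.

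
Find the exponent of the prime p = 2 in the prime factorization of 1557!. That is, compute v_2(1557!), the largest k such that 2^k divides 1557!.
v_2(1557!) = 1552

Legendre's formula: v_p(n!) = Σ_{k ≥ 1} ⌊n / p^k⌋. For p = 2, n = 1557, the terms are:
  ⌊1557/2^1⌋ = ⌊1557/2⌋ = 778
  ⌊1557/2^2⌋ = ⌊1557/4⌋ = 389
  ⌊1557/2^3⌋ = ⌊1557/8⌋ = 194
  ⌊1557/2^4⌋ = ⌊1557/16⌋ = 97
  ⌊1557/2^5⌋ = ⌊1557/32⌋ = 48
  ⌊1557/2^6⌋ = ⌊1557/64⌋ = 24
  ⌊1557/2^7⌋ = ⌊1557/128⌋ = 12
  ⌊1557/2^8⌋ = ⌊1557/256⌋ = 6
  ⌊1557/2^9⌋ = ⌊1557/512⌋ = 3
  ⌊1557/2^10⌋ = ⌊1557/1024⌋ = 1
(the next term ⌊1557/2^11⌋ = 0, terminating the sum). Summing: v_2(1557!) = 778 + 389 + 194 + 97 + 48 + 24 + 12 + 6 + 3 + 1 = 1552.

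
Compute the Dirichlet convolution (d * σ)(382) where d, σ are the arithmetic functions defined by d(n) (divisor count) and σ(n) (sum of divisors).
(d * σ)(382) = 970

Divisors of 382: [1, 2, 191, 382]. For each d | 382:
  d = 1: d(1) · σ(382/1) = 1 · 576 = 576
  d = 2: d(2) · σ(382/2) = 2 · 192 = 384
  d = 191: d(191) · σ(382/191) = 2 · 3 = 6
  d = 382: d(382) · σ(382/382) = 4 · 1 = 4
Summing: (d * σ)(382) = 576 + 384 + 6 + 4 = 970.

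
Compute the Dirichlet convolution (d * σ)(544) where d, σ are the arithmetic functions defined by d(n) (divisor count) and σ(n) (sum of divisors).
(d * σ)(544) = 4380

Divisors of 544: [1, 2, 4, 8, 16, 17, 32, 34, 68, 136, 272, 544]. For each d | 544:
  d = 1: d(1) · σ(544/1) = 1 · 1134 = 1134
  d = 2: d(2) · σ(544/2) = 2 · 558 = 1116
  d = 4: d(4) · σ(544/4) = 3 · 270 = 810
  d = 8: d(8) · σ(544/8) = 4 · 126 = 504
  d = 16: d(16) · σ(544/16) = 5 · 54 = 270
  d = 17: d(17) · σ(544/17) = 2 · 63 = 126
  d = 32: d(32) · σ(544/32) = 6 · 18 = 108
  d = 34: d(34) · σ(544/34) = 4 · 31 = 124
  d = 68: d(68) · σ(544/68) = 6 · 15 = 90
  d = 136: d(136) · σ(544/136) = 8 · 7 = 56
  d = 272: d(272) · σ(544/272) = 10 · 3 = 30
  d = 544: d(544) · σ(544/544) = 12 · 1 = 12
Summing: (d * σ)(544) = 1134 + 1116 + 810 + 504 + 270 + 126 + 108 + 124 + 90 + 56 + 30 + 12 = 4380.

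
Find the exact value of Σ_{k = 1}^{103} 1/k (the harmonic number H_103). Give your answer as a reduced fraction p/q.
H_103 = 151349767267338274345189261892875037217718429/29012042540587955997705808574162155756055616

Direct summation: H_103 = 1 + 1/2 + ... + 1/103. The least common denominator is lcm(1, ..., 103) = 725301063514698899942645214354053893901390400; over this denominator the numerator is 725301063514698899942645214354053893901390400 + 362650531757349449971322607177026946950695200 + 241767021171566299980881738118017964633796800 + 181325265878674724985661303588513473475347600 + 145060212702939779988529042870810778780278080 + 120883510585783149990440869059008982316898400 + 103614437644956985706092173479150556271627200 + 90662632939337362492830651794256736737673800 + 80589007057188766660293912706005988211265600 + 72530106351469889994264521435405389390139040 + 65936460319518081812967746759459444900126400 + 60441755292891574995220434529504491158449200 + 55792389501130684610972708796465684146260800 + 51807218822478492853046086739575278135813600 + 48353404234313259996176347623603592926759360 + 45331316469668681246415325897128368368836900 + 42664768442041111761332071432591405523611200 + 40294503528594383330146956353002994105632800 + 38173740184984152628560274439687047047441600 + 36265053175734944997132260717702694695069520 + 34538145881652328568697391159716852090542400 + 32968230159759040906483873379729722450063200 + 31534828848465169562723704971915386691364800 + 30220877646445787497610217264752245579224600 + 29012042540587955997705808574162155756055616 + 27896194750565342305486354398232842073130400 + 26863002352396255553431304235335329403755200 + 25903609411239246426523043369787639067906800 + 25010381500506858618711903943243237720737600 + 24176702117156629998088173811801796463379680 + 23396808500474158062665974656582383674238400 + 22665658234834340623207662948564184184418450 + 21978820106506027270989248919819814966708800 + 21332384221020555880666035716295702761805600 + 20722887528991397141218434695830111254325440 + 20147251764297191665073478176501497052816400 + 19602731446343213511963384171731186321659200 + 19086870092492076314280137219843523523720800 + 18597463167043561536990902932155228048753600 + 18132526587867472498566130358851347347534760 + 17690269841821924388845005228147655948814400 + 17269072940826164284348695579858426045271200 + 16867466593365090696340586380326834741892800 + 16484115079879520453241936689864861225031600 + 16117801411437753332058782541201197642253120 + 15767414424232584781361852485957693345682400 + 15431937521589338296652025837320295614923200 + 15110438823222893748805108632376122789612300 + 14802062520708140815156024782735793753089600 + 14506021270293977998852904287081077878027808 + 14221589480680370587110690477530468507870400 + 13948097375282671152743177199116421036565200 + 13684925726692432074389532346302903658516800 + 13431501176198127776715652117667664701877600 + 13187292063903616362593549351891888980025280 + 12951804705619623213261521684893819533953400 + 12724580061661384209520091479895682349147200 + 12505190750253429309355951971621618860368800 + 12293238364655913558349918887356845659345600 + 12088351058578314999044086905900898231689840 + 11890181369093424589223692038591047441006400 + 11698404250237079031332987328291191837119200 + 11512715293884109522899130386572284030180800 + 11332829117417170311603831474282092092209225 + 11158477900226136922194541759293136829252160 + 10989410053253013635494624459909907483354400 + 10825389007682073133472316632150058117931200 + 10666192110510277940333017858147851380902800 + 10511609616155056520907901657305128897121600 + 10361443764495698570609217347915055627162720 + 10215507936826745069614721328930336533822400 + 10073625882148595832536739088250748526408200 + 9935631007050669862228016634987039642484800 + 9801365723171606755981692085865593160829600 + 9670680846862651999235269524720718585351872 + 9543435046246038157140068609921761761860400 + 9419494331359725973281106679922777842875200 + 9298731583521780768495451466077614024376800 + 9181026120439226581552471067772834100017600 + 9066263293933736249283065179425673673767380 + 8954334117465418517810434745111776467918400 + 8845134920910962194422502614073827974407200 + 8738567030297577107742713425952456553028800 + 8634536470413082142174347789929213022635600 + 8532953688408222352266414286518281104722240 + 8433733296682545348170293190163417370946400 + 8336793833502286206237301314414412573579200 + 8242057539939760226620968344932430612515800 + 8149450151850549437557811397236560605633600 + 8058900705718876666029391270600598821126560 + 7970341357304383515853244113780812020894400 + 7883707212116292390680926242978846672841200 + 7798936166824719354221991552194127891412800 + 7715968760794669148326012918660147807461600 + 7634748036996830525712054887937409409488320 + 7555219411611446874402554316188061394806150 + 7477330551697926803532424890247978287643200 + 7401031260354070407578012391367896876544800 + 7326273368835342423663082973273271655569600 + 7253010635146988999426452143540538939013904 + 7181198648660385147946982320337167266350400 + 7110794740340185293555345238765234253935200 + 7041757898200960193617914702466542659236800 = 3783744181683456858629731547321875930442960725, so H_103 = 3783744181683456858629731547321875930442960725/725301063514698899942645214354053893901390400; reducing by gcd(3783744181683456858629731547321875930442960725, 725301063514698899942645214354053893901390400) = 25 gives 151349767267338274345189261892875037217718429/29012042540587955997705808574162155756055616 ≈ 5.21679. (The PNT-adjacent estimate ln(103) + γ ≈ 5.21194 matches within O(1/n).)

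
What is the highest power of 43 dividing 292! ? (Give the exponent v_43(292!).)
v_43(292!) = 6

Legendre's formula: v_p(n!) = Σ_{k ≥ 1} ⌊n / p^k⌋. For p = 43, n = 292, the terms are:
  ⌊292/43^1⌋ = ⌊292/43⌋ = 6
(the next term ⌊292/43^2⌋ = 0, terminating the sum). Summing: v_43(292!) = 6 = 6.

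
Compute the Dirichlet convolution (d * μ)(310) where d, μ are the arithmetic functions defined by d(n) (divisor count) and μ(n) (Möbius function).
(d * μ)(310) = 1

Divisors of 310: [1, 2, 5, 10, 31, 62, 155, 310]. For each d | 310:
  d = 1: d(1) · μ(310/1) = 1 · -1 = -1
  d = 2: d(2) · μ(310/2) = 2 · 1 = 2
  d = 5: d(5) · μ(310/5) = 2 · 1 = 2
  d = 10: d(10) · μ(310/10) = 4 · -1 = -4
  d = 31: d(31) · μ(310/31) = 2 · 1 = 2
  d = 62: d(62) · μ(310/62) = 4 · -1 = -4
  d = 155: d(155) · μ(310/155) = 4 · -1 = -4
  d = 310: d(310) · μ(310/310) = 8 · 1 = 8
Summing: (d * μ)(310) = -1 + 2 + 2 + -4 + 2 + -4 + -4 + 8 = 1.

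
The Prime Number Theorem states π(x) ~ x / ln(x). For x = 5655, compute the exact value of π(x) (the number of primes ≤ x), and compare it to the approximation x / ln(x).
π(5655) = 744;  x/ln(x) ≈ 654.49;  relative error ≈ 12.03%.

Directly count primes up to 5655: π(5655) = 744. The PNT approximation gives 5655/ln(5655) ≈ 5655/8.64030 ≈ 654.49. Relative error (π(x) − x/ln(x)) / π(x) ≈ 12.03%; the approximation is known to undercount slightly (Li(x) is a better estimate).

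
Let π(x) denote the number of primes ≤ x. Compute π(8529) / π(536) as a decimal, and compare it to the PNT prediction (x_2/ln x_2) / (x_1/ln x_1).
π(8529)/π(536) = 1063/99 ≈ 10.7374;  PNT prediction ≈ 11.0477.

π(536) = 99 and π(8529) = 1063, so π(8529)/π(536) ≈ 10.7374. The PNT-predicted ratio is (8529/ln(8529)) / (536/ln(536)) ≈ 11.0477. The two agree to within a few percent, as expected.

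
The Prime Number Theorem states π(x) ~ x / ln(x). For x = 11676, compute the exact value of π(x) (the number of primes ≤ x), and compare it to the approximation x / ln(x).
π(11676) = 1400;  x/ln(x) ≈ 1246.73;  relative error ≈ 10.95%.

Directly count primes up to 11676: π(11676) = 1400. The PNT approximation gives 11676/ln(11676) ≈ 11676/9.36529 ≈ 1246.73. Relative error (π(x) − x/ln(x)) / π(x) ≈ 10.95%; the approximation is known to undercount slightly (Li(x) is a better estimate).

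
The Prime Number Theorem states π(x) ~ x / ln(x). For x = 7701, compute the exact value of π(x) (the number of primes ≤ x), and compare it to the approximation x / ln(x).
π(7701) = 977;  x/ln(x) ≈ 860.53;  relative error ≈ 11.92%.

Directly count primes up to 7701: π(7701) = 977. The PNT approximation gives 7701/ln(7701) ≈ 7701/8.94911 ≈ 860.53. Relative error (π(x) − x/ln(x)) / π(x) ≈ 11.92%; the approximation is known to undercount slightly (Li(x) is a better estimate).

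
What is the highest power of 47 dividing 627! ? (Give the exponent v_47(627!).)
v_47(627!) = 13

Legendre's formula: v_p(n!) = Σ_{k ≥ 1} ⌊n / p^k⌋. For p = 47, n = 627, the terms are:
  ⌊627/47^1⌋ = ⌊627/47⌋ = 13
(the next term ⌊627/47^2⌋ = 0, terminating the sum). Summing: v_47(627!) = 13 = 13.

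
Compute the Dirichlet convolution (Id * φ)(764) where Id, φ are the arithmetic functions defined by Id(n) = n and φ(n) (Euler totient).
(Id * φ)(764) = 3048

Divisors of 764: [1, 2, 4, 191, 382, 764]. For each d | 764:
  d = 1: Id(1) · φ(764/1) = 1 · 380 = 380
  d = 2: Id(2) · φ(764/2) = 2 · 190 = 380
  d = 4: Id(4) · φ(764/4) = 4 · 190 = 760
  d = 191: Id(191) · φ(764/191) = 191 · 2 = 382
  d = 382: Id(382) · φ(764/382) = 382 · 1 = 382
  d = 764: Id(764) · φ(764/764) = 764 · 1 = 764
Summing: (Id * φ)(764) = 380 + 380 + 760 + 382 + 382 + 764 = 3048.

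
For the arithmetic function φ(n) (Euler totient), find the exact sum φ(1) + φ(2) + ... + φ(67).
Σ_{n ≤ 67} φ(n) = 1394

Compute φ(n) for each 1 ≤ n ≤ 67: φ(1) = 1, φ(2) = 1, φ(3) = 2, φ(4) = 2, φ(5) = 4, φ(6) = 2, φ(7) = 6, φ(8) = 4, φ(9) = 6, φ(10) = 4, φ(11) = 10, φ(12) = 4, φ(13) = 12, φ(14) = 6, φ(15) = 8, φ(16) = 8, φ(17) = 16, φ(18) = 6, φ(19) = 18, φ(20) = 8, φ(21) = 12, φ(22) = 10, φ(23) = 22, φ(24) = 8, φ(25) = 20, φ(26) = 12, φ(27) = 18, φ(28) = 12, φ(29) = 28, φ(30) = 8, φ(31) = 30, φ(32) = 16, φ(33) = 20, φ(34) = 16, φ(35) = 24, φ(36) = 12, φ(37) = 36, φ(38) = 18, φ(39) = 24, φ(40) = 16, φ(41) = 40, φ(42) = 12, φ(43) = 42, φ(44) = 20, φ(45) = 24, φ(46) = 22, φ(47) = 46, φ(48) = 16, φ(49) = 42, φ(50) = 20, φ(51) = 32, φ(52) = 24, φ(53) = 52, φ(54) = 18, φ(55) = 40, φ(56) = 24, φ(57) = 36, φ(58) = 28, φ(59) = 58, φ(60) = 16, φ(61) = 60, φ(62) = 30, φ(63) = 36, φ(64) = 32, φ(65) = 48, φ(66) = 20, φ(67) = 66. Summing all 67 values: 1394. (Average order: Σ_{n ≤ x} φ(n) ~ (3/π²) x². For x = 67, (3/π²)·67² ≈ 1364.49.)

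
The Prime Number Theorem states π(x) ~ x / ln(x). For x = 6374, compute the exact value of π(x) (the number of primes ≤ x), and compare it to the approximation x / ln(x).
π(6374) = 831;  x/ln(x) ≈ 727.63;  relative error ≈ 12.44%.

Directly count primes up to 6374: π(6374) = 831. The PNT approximation gives 6374/ln(6374) ≈ 6374/8.75998 ≈ 727.63. Relative error (π(x) − x/ln(x)) / π(x) ≈ 12.44%; the approximation is known to undercount slightly (Li(x) is a better estimate).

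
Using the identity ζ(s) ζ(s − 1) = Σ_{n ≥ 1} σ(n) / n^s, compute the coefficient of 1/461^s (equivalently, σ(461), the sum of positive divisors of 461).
σ(461) = 462

In the product (Σ m^0/m^s)(Σ k / k^s) = Σ (Σ_{d | n} d) / n^s, the coefficient of 1/n^s is σ(n) = Σ_{d | n} d. For n = 461, divisors are [1, 461]; summing: σ(461) = 462.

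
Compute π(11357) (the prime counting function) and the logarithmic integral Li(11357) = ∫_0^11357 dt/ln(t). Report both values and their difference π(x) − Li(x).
π(11357) = 1372;  Li(11357) ≈ 1392.44;  π(x) − Li(x) ≈ -20.44.

Direct count of primes ≤ 11357 gives π(11357) = 1372. Numerical evaluation of the logarithmic integral gives Li(11357) ≈ 1392.44. The difference π(x) − Li(x) ≈ -20.44 is typically negative for small/moderate x (Li(x) overestimates), though Littlewood's theorem shows this sign changes infinitely often.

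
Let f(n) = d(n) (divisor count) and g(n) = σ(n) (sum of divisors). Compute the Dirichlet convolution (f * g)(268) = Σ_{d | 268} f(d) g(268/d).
(d * σ)(268) = 1120

Divisors of 268: [1, 2, 4, 67, 134, 268]. For each d | 268:
  d = 1: d(1) · σ(268/1) = 1 · 476 = 476
  d = 2: d(2) · σ(268/2) = 2 · 204 = 408
  d = 4: d(4) · σ(268/4) = 3 · 68 = 204
  d = 67: d(67) · σ(268/67) = 2 · 7 = 14
  d = 134: d(134) · σ(268/134) = 4 · 3 = 12
  d = 268: d(268) · σ(268/268) = 6 · 1 = 6
Summing: (d * σ)(268) = 476 + 408 + 204 + 14 + 12 + 6 = 1120.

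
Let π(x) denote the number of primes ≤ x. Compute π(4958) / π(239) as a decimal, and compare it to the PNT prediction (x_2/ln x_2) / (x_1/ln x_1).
π(4958)/π(239) = 663/52 ≈ 12.7500;  PNT prediction ≈ 13.3519.

π(239) = 52 and π(4958) = 663, so π(4958)/π(239) ≈ 12.7500. The PNT-predicted ratio is (4958/ln(4958)) / (239/ln(239)) ≈ 13.3519. The two agree to within a few percent, as expected.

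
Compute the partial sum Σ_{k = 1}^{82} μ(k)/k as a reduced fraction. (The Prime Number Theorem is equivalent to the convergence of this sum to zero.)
Σ μ(k)/k = -1401629533229069216211617003/107254825578022430263302818471

Values of μ(k) for 1 ≤ k ≤ 82: μ(1) = 1, μ(2) = -1, μ(3) = -1, μ(5) = -1, μ(6) = 1, μ(7) = -1, μ(10) = 1, μ(11) = -1, μ(13) = -1, μ(14) = 1, μ(15) = 1, μ(17) = -1, μ(19) = -1, μ(21) = 1, μ(22) = 1, μ(23) = -1, μ(26) = 1, μ(29) = -1, μ(30) = -1, μ(31) = -1, μ(33) = 1, μ(34) = 1, μ(35) = 1, μ(37) = -1, μ(38) = 1, μ(39) = 1, μ(41) = -1, μ(42) = -1, μ(43) = -1, μ(46) = 1, μ(47) = -1, μ(51) = 1, μ(53) = -1, μ(55) = 1, μ(57) = 1, μ(58) = 1, μ(59) = -1, μ(61) = -1, μ(62) = 1, μ(65) = 1, μ(66) = -1, μ(67) = -1, μ(69) = 1, μ(70) = -1, μ(71) = -1, μ(73) = -1, μ(74) = 1, μ(77) = 1, μ(78) = -1, μ(79) = -1, μ(82) = 1, with μ = 0 on non-squarefree integers. Summing μ(k)/k for k where μ(k) ≠ 0 gives -1401629533229069216211617003/107254825578022430263302818471 ≈ -0.0131. (PNT ⟺ this sum → 0 as n → ∞.)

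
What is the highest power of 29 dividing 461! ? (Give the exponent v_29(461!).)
v_29(461!) = 15

Legendre's formula: v_p(n!) = Σ_{k ≥ 1} ⌊n / p^k⌋. For p = 29, n = 461, the terms are:
  ⌊461/29^1⌋ = ⌊461/29⌋ = 15
(the next term ⌊461/29^2⌋ = 0, terminating the sum). Summing: v_29(461!) = 15 = 15.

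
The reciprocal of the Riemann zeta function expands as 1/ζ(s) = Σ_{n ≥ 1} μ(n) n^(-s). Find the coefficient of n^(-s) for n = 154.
μ(154) = -1

Factor n = 154 = 2 · 7 · 11. μ(n) = 0 if any exponent ≥ 2 (not squarefree); otherwise μ(n) = (−1)^{ω(n)} where ω(n) is the number of distinct prime factors. Applying: μ(154) = -1.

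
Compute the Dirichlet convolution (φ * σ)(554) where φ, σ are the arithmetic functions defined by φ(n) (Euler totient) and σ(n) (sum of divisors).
(φ * σ)(554) = 2216

Divisors of 554: [1, 2, 277, 554]. For each d | 554:
  d = 1: φ(1) · σ(554/1) = 1 · 834 = 834
  d = 2: φ(2) · σ(554/2) = 1 · 278 = 278
  d = 277: φ(277) · σ(554/277) = 276 · 3 = 828
  d = 554: φ(554) · σ(554/554) = 276 · 1 = 276
Summing: (φ * σ)(554) = 834 + 278 + 828 + 276 = 2216.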